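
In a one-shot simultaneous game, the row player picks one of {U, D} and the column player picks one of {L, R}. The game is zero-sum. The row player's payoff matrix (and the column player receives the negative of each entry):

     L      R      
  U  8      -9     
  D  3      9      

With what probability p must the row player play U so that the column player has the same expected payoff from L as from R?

Set the column player's expected payoff from L equal to that from R:
  the column player's expected payoff from L: p·(-8) + (1−p)·(-3) = -5p - 3
  the column player's expected payoff from R: p·9 + (1−p)·(-9) = 18p - 9
  -5p - 3 = 18p - 9  ⇒  -23p = -6  ⇒  p = 6/23.

p = 6/23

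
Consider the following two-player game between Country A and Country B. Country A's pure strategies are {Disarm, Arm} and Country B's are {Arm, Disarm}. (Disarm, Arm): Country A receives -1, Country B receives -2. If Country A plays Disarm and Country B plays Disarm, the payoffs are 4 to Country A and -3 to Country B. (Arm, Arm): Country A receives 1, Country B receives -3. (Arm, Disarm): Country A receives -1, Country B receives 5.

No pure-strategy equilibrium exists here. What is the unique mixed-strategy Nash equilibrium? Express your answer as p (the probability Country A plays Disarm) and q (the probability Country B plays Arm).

Country A's mix must leave Country B indifferent between Arm and Disarm.
  Country B's payoff from Arm: p·(-2) + (1−p)·(-3) = p - 3
  Country B's payoff from Disarm: p·(-3) + (1−p)·5 = -8p + 5
  p - 3 = -8p + 5  ⇒  9p = 8  ⇒  p = 8/9.
In a mixed equilibrium Country A is indifferent between Disarm and Arm; this condition fixes q.
  Country A's expected payoff from Disarm: q·(-1) + (1−q)·4 = -5q + 4
  Country A's expected payoff from Arm: q·1 + (1−q)·(-1) = 2q - 1
  -5q + 4 = 2q - 1  ⇒  -7q = -5  ⇒  q = 5/7.

p = 8/9, q = 5/7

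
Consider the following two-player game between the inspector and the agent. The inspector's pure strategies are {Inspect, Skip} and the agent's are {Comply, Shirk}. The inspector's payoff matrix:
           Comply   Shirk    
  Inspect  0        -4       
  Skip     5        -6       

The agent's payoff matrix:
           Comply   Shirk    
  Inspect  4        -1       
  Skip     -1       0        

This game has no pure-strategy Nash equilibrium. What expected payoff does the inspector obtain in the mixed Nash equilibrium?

For the inspector to be willing to mix, the inspector must be indifferent between Inspect and Skip, which pins down the agent's mix.
  the inspector's payoff to Inspect: q·0 + (1−q)·(-4) = 4q - 4
  the inspector's payoff to Skip: q·5 + (1−q)·(-6) = 11q - 6
  4q - 4 = 11q - 6  ⇒  -7q = -2  ⇒  q = 2/7.
At equilibrium the inspector is indifferent across rows, so the inspector's payoff equals the payoff from Inspect: (2/7)·0 + (5/7)·(-4) = -20/7.

-20/7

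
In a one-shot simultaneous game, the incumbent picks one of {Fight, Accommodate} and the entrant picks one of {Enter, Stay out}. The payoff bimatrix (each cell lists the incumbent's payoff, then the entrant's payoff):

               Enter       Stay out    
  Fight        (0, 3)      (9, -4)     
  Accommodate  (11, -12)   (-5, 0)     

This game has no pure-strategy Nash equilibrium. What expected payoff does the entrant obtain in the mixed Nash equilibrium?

For the entrant to be willing to mix, the entrant must be indifferent between Enter and Stay out, which pins down the incumbent's mix.
  the entrant's payoff from Enter: p·3 + (1−p)·(-12) = 15p - 12
  the entrant's payoff from Stay out: p·(-4) + (1−p)·0 = -4p
  15p - 12 = -4p  ⇒  19p = 12  ⇒  p = 12/19.
At equilibrium the entrant is indifferent across columns, so the entrant's payoff equals the payoff from Enter: (12/19)·3 + (7/19)·(-12) = -48/19.

-48/19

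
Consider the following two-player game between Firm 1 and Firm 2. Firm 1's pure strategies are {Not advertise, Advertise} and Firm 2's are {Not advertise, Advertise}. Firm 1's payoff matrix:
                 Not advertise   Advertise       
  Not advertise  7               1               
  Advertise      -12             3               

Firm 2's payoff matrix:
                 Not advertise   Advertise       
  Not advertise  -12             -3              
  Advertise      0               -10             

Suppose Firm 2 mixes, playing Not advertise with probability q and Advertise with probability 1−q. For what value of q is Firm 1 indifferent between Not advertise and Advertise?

Set Firm 1's expected payoff from Not advertise equal to that from Advertise:
  Firm 1's payoff to Not advertise: q·7 + (1−q)·1 = 6q + 1
  Firm 1's payoff to Advertise: q·(-12) + (1−q)·3 = -15q + 3
  6q + 1 = -15q + 3  ⇒  21q = 2  ⇒  q = 2/21.

q = 2/21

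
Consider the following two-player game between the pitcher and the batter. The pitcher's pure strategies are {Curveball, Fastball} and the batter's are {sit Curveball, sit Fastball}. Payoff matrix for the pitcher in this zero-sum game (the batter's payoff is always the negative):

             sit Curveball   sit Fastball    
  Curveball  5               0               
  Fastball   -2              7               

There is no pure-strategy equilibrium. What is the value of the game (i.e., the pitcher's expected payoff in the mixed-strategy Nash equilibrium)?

The pitcher's indifference between Curveball and Fastball determines the batter's mixing probability q:
  the pitcher's expected payoff from Curveball: q·5 + (1−q)·0 = 5q
  the pitcher's expected payoff from Fastball: q·(-2) + (1−q)·7 = -9q + 7
  5q = -9q + 7  ⇒  14q = 7  ⇒  q = 1/2.
The value is the pitcher's expected payoff against this mix (using Curveball): (1/2)·5 + (1/2)·0 = 5/2.

v = 5/2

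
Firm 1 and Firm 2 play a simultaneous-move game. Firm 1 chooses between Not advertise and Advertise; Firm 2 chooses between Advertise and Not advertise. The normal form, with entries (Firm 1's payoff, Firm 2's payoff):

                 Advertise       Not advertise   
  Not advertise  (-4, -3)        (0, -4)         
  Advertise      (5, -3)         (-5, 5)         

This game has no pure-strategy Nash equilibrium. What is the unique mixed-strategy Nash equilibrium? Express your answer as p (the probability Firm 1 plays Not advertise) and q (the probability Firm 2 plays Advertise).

For Firm 2 to be willing to mix, Firm 2 must be indifferent between Advertise and Not advertise, which pins down Firm 1's mix.
  Firm 2's payoff to Advertise: p·(-3) + (1−p)·(-3) = -3
  Firm 2's payoff to Not advertise: p·(-4) + (1−p)·5 = -9p + 5
  -3 = -9p + 5  ⇒  9p = 8  ⇒  p = 8/9.
Firm 1's indifference between Not advertise and Advertise determines Firm 2's mixing probability q:
  Firm 1's payoff to Not advertise: q·(-4) + (1−q)·0 = -4q
  Firm 1's payoff to Advertise: q·5 + (1−q)·(-5) = 10q - 5
  -4q = 10q - 5  ⇒  -14q = -5  ⇒  q = 5/14.

p = 8/9, q = 5/14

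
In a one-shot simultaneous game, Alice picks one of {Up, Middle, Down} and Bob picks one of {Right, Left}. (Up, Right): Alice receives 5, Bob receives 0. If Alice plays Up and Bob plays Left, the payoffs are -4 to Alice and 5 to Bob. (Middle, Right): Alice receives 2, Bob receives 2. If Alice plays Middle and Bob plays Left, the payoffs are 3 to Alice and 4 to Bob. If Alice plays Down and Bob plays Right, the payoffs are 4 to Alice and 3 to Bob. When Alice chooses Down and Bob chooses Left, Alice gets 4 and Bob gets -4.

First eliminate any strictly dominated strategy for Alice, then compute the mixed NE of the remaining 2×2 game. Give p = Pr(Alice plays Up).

Alice's strategy Middle is strictly dominated by Down: 4 > 2 and 4 > 3. Eliminate Middle.
Set Bob's expected payoff from Right equal to that from Left:
  Bob's expected payoff from Right: p·0 + (1−p)·3 = -3p + 3
  Bob's expected payoff from Left: p·5 + (1−p)·(-4) = 9p - 4
  -3p + 3 = 9p - 4  ⇒  -12p = -7  ⇒  p = 7/12.

p = 7/12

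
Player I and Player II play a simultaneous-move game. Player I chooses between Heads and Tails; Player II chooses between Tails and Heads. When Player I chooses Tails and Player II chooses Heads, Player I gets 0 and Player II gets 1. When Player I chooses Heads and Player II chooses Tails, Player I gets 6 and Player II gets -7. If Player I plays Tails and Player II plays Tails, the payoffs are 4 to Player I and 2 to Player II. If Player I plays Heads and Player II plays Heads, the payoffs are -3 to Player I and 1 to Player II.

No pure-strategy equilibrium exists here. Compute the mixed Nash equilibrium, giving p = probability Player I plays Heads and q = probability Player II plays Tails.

For Player II to be willing to mix, Player II must be indifferent between Tails and Heads, which pins down Player I's mix.
  Player II's expected payoff from Tails: p·(-7) + (1−p)·2 = -9p + 2
  Player II's expected payoff from Heads: p·1 + (1−p)·1 = 1
  -9p + 2 = 1  ⇒  -9p = -1  ⇒  p = 1/9.
Player I's indifference between Heads and Tails determines Player II's mixing probability q:
  Player I's payoff from Heads: q·6 + (1−q)·(-3) = 9q - 3
  Player I's payoff from Tails: q·4 + (1−q)·0 = 4q
  9q - 3 = 4q  ⇒  5q = 3  ⇒  q = 3/5.

p = 1/9, q = 3/5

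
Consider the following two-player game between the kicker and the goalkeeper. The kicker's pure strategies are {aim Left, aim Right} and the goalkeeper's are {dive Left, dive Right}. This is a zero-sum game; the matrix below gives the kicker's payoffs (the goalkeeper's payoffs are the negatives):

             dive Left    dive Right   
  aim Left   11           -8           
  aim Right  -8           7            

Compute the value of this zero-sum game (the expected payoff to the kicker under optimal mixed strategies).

The kicker's indifference between aim Left and aim Right determines the goalkeeper's mixing probability q:
  the kicker's expected payoff from aim Left: q·11 + (1−q)·(-8) = 19q - 8
  the kicker's expected payoff from aim Right: q·(-8) + (1−q)·7 = -15q + 7
  19q - 8 = -15q + 7  ⇒  34q = 15  ⇒  q = 15/34.
The value is the kicker's expected payoff against this mix (using aim Left): (15/34)·11 + (19/34)·(-8) = 13/34.

v = 13/34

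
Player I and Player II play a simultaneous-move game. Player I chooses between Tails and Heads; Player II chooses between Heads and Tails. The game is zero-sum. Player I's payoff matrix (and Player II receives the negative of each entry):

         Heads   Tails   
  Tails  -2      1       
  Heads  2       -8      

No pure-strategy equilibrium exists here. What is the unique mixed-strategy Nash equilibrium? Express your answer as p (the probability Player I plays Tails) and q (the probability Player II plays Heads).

p = 10/13, q = 9/13

Set Player II's expected payoff from Heads equal to that from Tails:
  Player II's payoff from Heads: p·2 + (1−p)·(-2) = 4p - 2
  Player II's payoff from Tails: p·(-1) + (1−p)·8 = -9p + 8
  4p - 2 = -9p + 8  ⇒  13p = 10  ⇒  p = 10/13.
Player I's indifference between Tails and Heads determines Player II's mixing probability q:
  Player I's payoff to Tails: q·(-2) + (1−q)·1 = -3q + 1
  Player I's payoff to Heads: q·2 + (1−q)·(-8) = 10q - 8
  -3q + 1 = 10q - 8  ⇒  -13q = -9  ⇒  q = 9/13.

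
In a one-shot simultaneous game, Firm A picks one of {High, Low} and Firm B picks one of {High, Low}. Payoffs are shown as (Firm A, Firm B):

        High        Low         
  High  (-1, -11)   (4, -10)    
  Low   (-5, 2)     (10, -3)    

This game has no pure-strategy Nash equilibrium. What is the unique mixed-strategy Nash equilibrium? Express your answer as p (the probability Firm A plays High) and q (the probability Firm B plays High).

p = 5/6, q = 3/5

Firm A's mix must leave Firm B indifferent between High and Low.
  Firm B's payoff to High: p·(-11) + (1−p)·2 = -13p + 2
  Firm B's payoff to Low: p·(-10) + (1−p)·(-3) = -7p - 3
  -13p + 2 = -7p - 3  ⇒  -6p = -5  ⇒  p = 5/6.
Set Firm A's expected payoff from High equal to that from Low:
  Firm A's payoff from High: q·(-1) + (1−q)·4 = -5q + 4
  Firm A's payoff from Low: q·(-5) + (1−q)·10 = -15q + 10
  -5q + 4 = -15q + 10  ⇒  10q = 6  ⇒  q = 3/5.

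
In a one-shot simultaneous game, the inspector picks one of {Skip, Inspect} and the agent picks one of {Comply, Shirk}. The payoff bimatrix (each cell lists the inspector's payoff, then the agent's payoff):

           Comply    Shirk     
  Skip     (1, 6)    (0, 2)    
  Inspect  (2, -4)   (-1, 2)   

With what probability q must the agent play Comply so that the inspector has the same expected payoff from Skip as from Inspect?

The inspector's indifference between Skip and Inspect determines the agent's mixing probability q:
  the inspector's expected payoff from Skip: q·1 + (1−q)·0 = q
  the inspector's expected payoff from Inspect: q·2 + (1−q)·(-1) = 3q - 1
  q = 3q - 1  ⇒  -2q = -1  ⇒  q = 1/2.

q = 1/2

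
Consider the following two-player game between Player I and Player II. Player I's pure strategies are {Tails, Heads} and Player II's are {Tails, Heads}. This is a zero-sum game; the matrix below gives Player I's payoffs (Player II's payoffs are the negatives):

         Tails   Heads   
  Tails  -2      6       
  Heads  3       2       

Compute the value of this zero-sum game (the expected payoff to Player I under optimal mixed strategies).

v = 22/9

For Player I to be willing to mix, Player I must be indifferent between Tails and Heads, which pins down Player II's mix.
  Player I's payoff to Tails: q·(-2) + (1−q)·6 = -8q + 6
  Player I's payoff to Heads: q·3 + (1−q)·2 = q + 2
  -8q + 6 = q + 2  ⇒  -9q = -4  ⇒  q = 4/9.
The value is Player I's expected payoff against this mix (using Tails): (4/9)·(-2) + (5/9)·6 = 22/9.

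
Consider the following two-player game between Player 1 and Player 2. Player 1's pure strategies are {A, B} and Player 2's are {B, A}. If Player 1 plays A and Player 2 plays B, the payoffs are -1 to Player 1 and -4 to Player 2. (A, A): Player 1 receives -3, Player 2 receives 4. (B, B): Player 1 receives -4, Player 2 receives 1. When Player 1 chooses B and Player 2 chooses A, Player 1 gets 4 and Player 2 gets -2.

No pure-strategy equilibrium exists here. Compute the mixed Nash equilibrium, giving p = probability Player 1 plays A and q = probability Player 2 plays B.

Player 2's indifference between B and A determines Player 1's mixing probability p:
  Player 2's expected payoff from B: p·(-4) + (1−p)·1 = -5p + 1
  Player 2's expected payoff from A: p·4 + (1−p)·(-2) = 6p - 2
  -5p + 1 = 6p - 2  ⇒  -11p = -3  ⇒  p = 3/11.
For Player 1 to be willing to mix, Player 1 must be indifferent between A and B, which pins down Player 2's mix.
  Player 1's payoff from A: q·(-1) + (1−q)·(-3) = 2q - 3
  Player 1's payoff from B: q·(-4) + (1−q)·4 = -8q + 4
  2q - 3 = -8q + 4  ⇒  10q = 7  ⇒  q = 7/10.

p = 3/11, q = 7/10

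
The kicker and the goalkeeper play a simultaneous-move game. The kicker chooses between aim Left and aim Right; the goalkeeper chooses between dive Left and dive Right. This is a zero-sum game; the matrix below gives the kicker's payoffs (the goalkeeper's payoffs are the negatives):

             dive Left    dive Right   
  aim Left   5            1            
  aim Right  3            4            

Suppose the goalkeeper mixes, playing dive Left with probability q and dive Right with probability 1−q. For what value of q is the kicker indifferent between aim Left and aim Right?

Set the kicker's expected payoff from aim Left equal to that from aim Right:
  the kicker's payoff to aim Left: q·5 + (1−q)·1 = 4q + 1
  the kicker's payoff to aim Right: q·3 + (1−q)·4 = -q + 4
  4q + 1 = -q + 4  ⇒  5q = 3  ⇒  q = 3/5.

q = 3/5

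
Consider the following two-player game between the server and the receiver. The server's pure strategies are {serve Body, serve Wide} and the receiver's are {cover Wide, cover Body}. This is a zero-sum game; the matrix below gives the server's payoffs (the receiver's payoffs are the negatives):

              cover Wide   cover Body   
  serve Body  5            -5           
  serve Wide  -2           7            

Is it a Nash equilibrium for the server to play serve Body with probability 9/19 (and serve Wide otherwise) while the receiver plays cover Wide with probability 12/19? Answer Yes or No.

Check the receiver's indifference given the server's mix p = 9/19:
  payoff from cover Wide = -25/19; payoff from cover Body = -25/19 — equal.
Check the server's indifference given the receiver's mix q = 12/19:
  payoff from serve Body = 25/19; payoff from serve Wide = 25/19 — equal.
Both players are indifferent, so neither can profitably deviate.

Yes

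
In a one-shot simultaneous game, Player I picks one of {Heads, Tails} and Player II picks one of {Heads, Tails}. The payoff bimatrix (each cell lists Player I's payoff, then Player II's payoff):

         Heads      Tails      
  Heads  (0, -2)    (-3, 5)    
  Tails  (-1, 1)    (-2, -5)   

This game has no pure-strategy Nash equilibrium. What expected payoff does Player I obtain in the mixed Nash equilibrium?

For Player I to be willing to mix, Player I must be indifferent between Heads and Tails, which pins down Player II's mix.
  Player I's expected payoff from Heads: q·0 + (1−q)·(-3) = 3q - 3
  Player I's expected payoff from Tails: q·(-1) + (1−q)·(-2) = q - 2
  3q - 3 = q - 2  ⇒  2q = 1  ⇒  q = 1/2.
At equilibrium Player I is indifferent across rows, so Player I's payoff equals the payoff from Heads: (1/2)·0 + (1/2)·(-3) = -3/2.

-3/2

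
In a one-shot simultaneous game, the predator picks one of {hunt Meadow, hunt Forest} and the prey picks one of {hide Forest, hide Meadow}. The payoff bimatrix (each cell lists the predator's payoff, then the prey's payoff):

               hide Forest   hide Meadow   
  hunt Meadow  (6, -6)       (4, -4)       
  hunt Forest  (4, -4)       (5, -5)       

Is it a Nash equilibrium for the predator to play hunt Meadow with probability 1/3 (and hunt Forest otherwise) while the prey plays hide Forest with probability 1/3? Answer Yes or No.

Yes

Check the prey's indifference given the predator's mix p = 1/3:
  payoff from hide Forest = -14/3; payoff from hide Meadow = -14/3 — equal.
Check the predator's indifference given the prey's mix q = 1/3:
  payoff from hunt Meadow = 14/3; payoff from hunt Forest = 14/3 — equal.
Both players are indifferent, so neither can profitably deviate.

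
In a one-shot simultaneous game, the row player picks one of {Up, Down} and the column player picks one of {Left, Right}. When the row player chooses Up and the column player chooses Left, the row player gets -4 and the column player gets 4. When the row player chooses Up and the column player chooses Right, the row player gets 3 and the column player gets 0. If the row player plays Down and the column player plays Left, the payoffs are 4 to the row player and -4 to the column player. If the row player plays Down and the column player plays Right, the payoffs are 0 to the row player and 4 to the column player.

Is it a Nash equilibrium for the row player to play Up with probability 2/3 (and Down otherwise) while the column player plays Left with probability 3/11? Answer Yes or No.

Yes

Check the column player's indifference given the row player's mix p = 2/3:
  payoff from Left = 4/3; payoff from Right = 4/3 — equal.
Check the row player's indifference given the column player's mix q = 3/11:
  payoff from Up = 12/11; payoff from Down = 12/11 — equal.
Both players are indifferent, so neither can profitably deviate.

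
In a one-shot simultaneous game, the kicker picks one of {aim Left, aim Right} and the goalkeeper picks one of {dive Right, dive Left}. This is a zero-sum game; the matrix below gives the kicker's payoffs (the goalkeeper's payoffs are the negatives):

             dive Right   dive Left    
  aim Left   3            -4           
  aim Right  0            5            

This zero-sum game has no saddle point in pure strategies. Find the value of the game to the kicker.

Set the kicker's expected payoff from aim Left equal to that from aim Right:
  the kicker's payoff to aim Left: q·3 + (1−q)·(-4) = 7q - 4
  the kicker's payoff to aim Right: q·0 + (1−q)·5 = -5q + 5
  7q - 4 = -5q + 5  ⇒  12q = 9  ⇒  q = 3/4.
The value is the kicker's expected payoff against this mix (using aim Left): (3/4)·3 + (1/4)·(-4) = 5/4.

v = 5/4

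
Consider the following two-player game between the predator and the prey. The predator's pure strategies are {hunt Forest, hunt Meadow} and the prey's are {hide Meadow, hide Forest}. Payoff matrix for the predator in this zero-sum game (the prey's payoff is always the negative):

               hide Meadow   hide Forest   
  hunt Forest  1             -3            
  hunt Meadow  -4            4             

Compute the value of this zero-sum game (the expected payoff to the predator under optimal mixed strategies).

v = -2/3

For the predator to be willing to mix, the predator must be indifferent between hunt Forest and hunt Meadow, which pins down the prey's mix.
  the predator's payoff to hunt Forest: q·1 + (1−q)·(-3) = 4q - 3
  the predator's payoff to hunt Meadow: q·(-4) + (1−q)·4 = -8q + 4
  4q - 3 = -8q + 4  ⇒  12q = 7  ⇒  q = 7/12.
The value is the predator's expected payoff against this mix (using hunt Forest): (7/12)·1 + (5/12)·(-3) = -2/3.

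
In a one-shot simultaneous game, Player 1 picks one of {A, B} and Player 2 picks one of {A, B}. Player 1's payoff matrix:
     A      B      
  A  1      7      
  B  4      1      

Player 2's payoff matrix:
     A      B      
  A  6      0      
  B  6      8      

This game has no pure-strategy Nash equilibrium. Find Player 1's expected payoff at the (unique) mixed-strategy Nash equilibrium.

In a mixed equilibrium Player 1 is indifferent between A and B; this condition fixes q.
  Player 1's expected payoff from A: q·1 + (1−q)·7 = -6q + 7
  Player 1's expected payoff from B: q·4 + (1−q)·1 = 3q + 1
  -6q + 7 = 3q + 1  ⇒  -9q = -6  ⇒  q = 2/3.
At equilibrium Player 1 is indifferent across rows, so Player 1's payoff equals the payoff from A: (2/3)·1 + (1/3)·7 = 3.

3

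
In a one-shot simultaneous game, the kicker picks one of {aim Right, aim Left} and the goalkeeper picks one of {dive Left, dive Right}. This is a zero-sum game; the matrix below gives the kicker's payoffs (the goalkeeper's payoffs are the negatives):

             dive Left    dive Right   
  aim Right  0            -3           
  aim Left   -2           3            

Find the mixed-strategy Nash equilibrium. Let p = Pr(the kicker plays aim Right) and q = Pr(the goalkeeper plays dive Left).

For the goalkeeper to be willing to mix, the goalkeeper must be indifferent between dive Left and dive Right, which pins down the kicker's mix.
  the goalkeeper's payoff from dive Left: p·0 + (1−p)·2 = -2p + 2
  the goalkeeper's payoff from dive Right: p·3 + (1−p)·(-3) = 6p - 3
  -2p + 2 = 6p - 3  ⇒  -8p = -5  ⇒  p = 5/8.
The kicker's indifference between aim Right and aim Left determines the goalkeeper's mixing probability q:
  the kicker's payoff from aim Right: q·0 + (1−q)·(-3) = 3q - 3
  the kicker's payoff from aim Left: q·(-2) + (1−q)·3 = -5q + 3
  3q - 3 = -5q + 3  ⇒  8q = 6  ⇒  q = 3/4.

p = 5/8, q = 3/4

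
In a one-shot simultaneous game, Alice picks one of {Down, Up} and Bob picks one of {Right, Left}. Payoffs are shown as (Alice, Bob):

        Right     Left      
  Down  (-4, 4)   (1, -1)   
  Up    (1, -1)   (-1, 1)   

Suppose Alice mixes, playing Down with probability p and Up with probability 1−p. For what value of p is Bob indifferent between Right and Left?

Bob's indifference between Right and Left determines Alice's mixing probability p:
  Bob's payoff to Right: p·4 + (1−p)·(-1) = 5p - 1
  Bob's payoff to Left: p·(-1) + (1−p)·1 = -2p + 1
  5p - 1 = -2p + 1  ⇒  7p = 2  ⇒  p = 2/7.

p = 2/7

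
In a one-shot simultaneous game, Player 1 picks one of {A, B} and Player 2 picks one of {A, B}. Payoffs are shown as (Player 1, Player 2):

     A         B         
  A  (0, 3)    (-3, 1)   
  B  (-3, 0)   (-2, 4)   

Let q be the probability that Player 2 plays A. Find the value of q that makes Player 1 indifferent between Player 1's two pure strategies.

Set Player 1's expected payoff from A equal to that from B:
  Player 1's payoff from A: q·0 + (1−q)·(-3) = 3q - 3
  Player 1's payoff from B: q·(-3) + (1−q)·(-2) = -q - 2
  3q - 3 = -q - 2  ⇒  4q = 1  ⇒  q = 1/4.

q = 1/4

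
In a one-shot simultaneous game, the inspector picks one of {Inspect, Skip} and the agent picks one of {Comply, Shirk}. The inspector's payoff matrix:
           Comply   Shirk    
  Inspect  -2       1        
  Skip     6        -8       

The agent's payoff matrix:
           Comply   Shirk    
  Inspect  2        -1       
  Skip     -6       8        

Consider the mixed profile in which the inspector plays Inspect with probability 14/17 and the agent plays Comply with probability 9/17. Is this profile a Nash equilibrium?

Yes

Check the agent's indifference given the inspector's mix p = 14/17:
  payoff from Comply = 10/17; payoff from Shirk = 10/17 — equal.
Check the inspector's indifference given the agent's mix q = 9/17:
  payoff from Inspect = -10/17; payoff from Skip = -10/17 — equal.
Both players are indifferent, so neither can profitably deviate.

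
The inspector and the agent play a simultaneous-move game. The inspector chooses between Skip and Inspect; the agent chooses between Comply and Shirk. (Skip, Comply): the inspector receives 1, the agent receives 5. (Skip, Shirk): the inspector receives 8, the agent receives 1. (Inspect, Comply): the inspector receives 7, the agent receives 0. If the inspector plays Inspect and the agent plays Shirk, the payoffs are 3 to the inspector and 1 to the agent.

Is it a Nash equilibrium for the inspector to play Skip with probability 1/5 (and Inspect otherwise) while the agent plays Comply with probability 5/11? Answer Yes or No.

Check the agent's indifference given the inspector's mix p = 1/5:
  payoff from Comply = 1; payoff from Shirk = 1 — equal.
Check the inspector's indifference given the agent's mix q = 5/11:
  payoff from Skip = 53/11; payoff from Inspect = 53/11 — equal.
Both players are indifferent, so neither can profitably deviate.

Yes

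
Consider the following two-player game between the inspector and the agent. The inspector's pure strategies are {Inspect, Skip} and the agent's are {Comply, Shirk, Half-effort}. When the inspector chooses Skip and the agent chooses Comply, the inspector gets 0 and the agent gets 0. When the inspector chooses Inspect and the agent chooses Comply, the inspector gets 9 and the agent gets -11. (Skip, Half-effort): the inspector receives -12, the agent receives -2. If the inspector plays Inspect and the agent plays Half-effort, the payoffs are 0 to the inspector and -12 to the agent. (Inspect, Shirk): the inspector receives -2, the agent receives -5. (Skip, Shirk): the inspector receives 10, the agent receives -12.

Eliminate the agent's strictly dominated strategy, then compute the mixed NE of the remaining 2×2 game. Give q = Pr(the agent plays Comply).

The agent's strategy Half-effort is strictly dominated by Comply: -11 > -12 and 0 > -2. Eliminate Half-effort.
For the inspector to be willing to mix, the inspector must be indifferent between Inspect and Skip, which pins down the agent's mix.
  the inspector's expected payoff from Inspect: q·9 + (1−q)·(-2) = 11q - 2
  the inspector's expected payoff from Skip: q·0 + (1−q)·10 = -10q + 10
  11q - 2 = -10q + 10  ⇒  21q = 12  ⇒  q = 4/7.

q = 4/7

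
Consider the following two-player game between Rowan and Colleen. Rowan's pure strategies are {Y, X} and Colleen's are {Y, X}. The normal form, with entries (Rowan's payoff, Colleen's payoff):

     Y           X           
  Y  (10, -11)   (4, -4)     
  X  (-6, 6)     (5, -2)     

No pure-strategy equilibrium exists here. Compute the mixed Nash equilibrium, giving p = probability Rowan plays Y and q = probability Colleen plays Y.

p = 8/15, q = 1/17

Rowan's mix must leave Colleen indifferent between Y and X.
  Colleen's payoff to Y: p·(-11) + (1−p)·6 = -17p + 6
  Colleen's payoff to X: p·(-4) + (1−p)·(-2) = -2p - 2
  -17p + 6 = -2p - 2  ⇒  -15p = -8  ⇒  p = 8/15.
Rowan's indifference between Y and X determines Colleen's mixing probability q:
  Rowan's expected payoff from Y: q·10 + (1−q)·4 = 6q + 4
  Rowan's expected payoff from X: q·(-6) + (1−q)·5 = -11q + 5
  6q + 4 = -11q + 5  ⇒  17q = 1  ⇒  q = 1/17.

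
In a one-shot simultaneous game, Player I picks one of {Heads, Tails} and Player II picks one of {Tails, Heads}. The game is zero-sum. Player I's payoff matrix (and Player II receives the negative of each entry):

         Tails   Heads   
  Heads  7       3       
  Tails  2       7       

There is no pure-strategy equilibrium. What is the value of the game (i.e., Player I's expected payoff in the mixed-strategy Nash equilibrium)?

v = 43/9

Player I's indifference between Heads and Tails determines Player II's mixing probability q:
  Player I's payoff from Heads: q·7 + (1−q)·3 = 4q + 3
  Player I's payoff from Tails: q·2 + (1−q)·7 = -5q + 7
  4q + 3 = -5q + 7  ⇒  9q = 4  ⇒  q = 4/9.
The value is Player I's expected payoff against this mix (using Heads): (4/9)·7 + (5/9)·3 = 43/9.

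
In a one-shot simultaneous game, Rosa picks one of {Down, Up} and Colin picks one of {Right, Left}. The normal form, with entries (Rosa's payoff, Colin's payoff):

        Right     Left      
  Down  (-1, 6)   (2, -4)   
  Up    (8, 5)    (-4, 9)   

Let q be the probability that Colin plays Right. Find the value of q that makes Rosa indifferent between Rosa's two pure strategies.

q = 2/5

Colin's mix must leave Rosa indifferent between Down and Up.
  Rosa's payoff to Down: q·(-1) + (1−q)·2 = -3q + 2
  Rosa's payoff to Up: q·8 + (1−q)·(-4) = 12q - 4
  -3q + 2 = 12q - 4  ⇒  -15q = -6  ⇒  q = 2/5.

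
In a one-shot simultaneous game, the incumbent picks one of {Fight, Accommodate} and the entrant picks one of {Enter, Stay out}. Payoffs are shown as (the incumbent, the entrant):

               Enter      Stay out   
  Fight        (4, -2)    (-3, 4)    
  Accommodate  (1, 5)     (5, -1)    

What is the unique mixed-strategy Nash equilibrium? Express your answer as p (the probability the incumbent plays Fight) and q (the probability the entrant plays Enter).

The entrant's indifference between Enter and Stay out determines the incumbent's mixing probability p:
  the entrant's payoff from Enter: p·(-2) + (1−p)·5 = -7p + 5
  the entrant's payoff from Stay out: p·4 + (1−p)·(-1) = 5p - 1
  -7p + 5 = 5p - 1  ⇒  -12p = -6  ⇒  p = 1/2.
In a mixed equilibrium the incumbent is indifferent between Fight and Accommodate; this condition fixes q.
  the incumbent's payoff from Fight: q·4 + (1−q)·(-3) = 7q - 3
  the incumbent's payoff from Accommodate: q·1 + (1−q)·5 = -4q + 5
  7q - 3 = -4q + 5  ⇒  11q = 8  ⇒  q = 8/11.

p = 1/2, q = 8/11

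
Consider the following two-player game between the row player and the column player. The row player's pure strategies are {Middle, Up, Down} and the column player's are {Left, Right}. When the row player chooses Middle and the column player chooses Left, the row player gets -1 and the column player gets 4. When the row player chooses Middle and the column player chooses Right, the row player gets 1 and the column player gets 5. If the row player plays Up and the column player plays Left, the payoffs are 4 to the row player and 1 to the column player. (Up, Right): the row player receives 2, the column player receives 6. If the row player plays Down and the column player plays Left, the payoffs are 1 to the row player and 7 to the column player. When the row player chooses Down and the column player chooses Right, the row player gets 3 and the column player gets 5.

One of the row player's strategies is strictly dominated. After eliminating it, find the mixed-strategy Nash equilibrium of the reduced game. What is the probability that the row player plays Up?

p = 2/7

The row player's strategy Middle is strictly dominated by Down: 1 > -1 and 3 > 1. Eliminate Middle.
Set the column player's expected payoff from Left equal to that from Right:
  the column player's payoff from Left: p·1 + (1−p)·7 = -6p + 7
  the column player's payoff from Right: p·6 + (1−p)·5 = p + 5
  -6p + 7 = p + 5  ⇒  -7p = -2  ⇒  p = 2/7.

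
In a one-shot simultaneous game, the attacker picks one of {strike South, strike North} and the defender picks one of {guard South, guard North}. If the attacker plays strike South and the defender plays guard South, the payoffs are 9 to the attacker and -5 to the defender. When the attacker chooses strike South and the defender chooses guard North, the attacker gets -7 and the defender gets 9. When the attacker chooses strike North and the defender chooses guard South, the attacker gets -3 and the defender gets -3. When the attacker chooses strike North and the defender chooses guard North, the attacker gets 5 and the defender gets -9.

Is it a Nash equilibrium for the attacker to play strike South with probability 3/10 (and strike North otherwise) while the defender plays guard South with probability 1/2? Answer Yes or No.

Check the defender's indifference given the attacker's mix p = 3/10:
  payoff from guard South = -18/5; payoff from guard North = -18/5 — equal.
Check the attacker's indifference given the defender's mix q = 1/2:
  payoff from strike South = 1; payoff from strike North = 1 — equal.
Both players are indifferent, so neither can profitably deviate.

Yes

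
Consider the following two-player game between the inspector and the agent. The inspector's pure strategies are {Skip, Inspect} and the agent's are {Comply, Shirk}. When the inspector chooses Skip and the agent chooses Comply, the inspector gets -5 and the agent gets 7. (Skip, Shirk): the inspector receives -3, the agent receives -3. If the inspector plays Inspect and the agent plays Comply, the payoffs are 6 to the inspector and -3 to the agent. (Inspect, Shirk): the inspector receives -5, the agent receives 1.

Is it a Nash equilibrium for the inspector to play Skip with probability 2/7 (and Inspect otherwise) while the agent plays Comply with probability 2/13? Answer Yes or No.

Check the agent's indifference given the inspector's mix p = 2/7:
  payoff from Comply = -1/7; payoff from Shirk = -1/7 — equal.
Check the inspector's indifference given the agent's mix q = 2/13:
  payoff from Skip = -43/13; payoff from Inspect = -43/13 — equal.
Both players are indifferent, so neither can profitably deviate.

Yes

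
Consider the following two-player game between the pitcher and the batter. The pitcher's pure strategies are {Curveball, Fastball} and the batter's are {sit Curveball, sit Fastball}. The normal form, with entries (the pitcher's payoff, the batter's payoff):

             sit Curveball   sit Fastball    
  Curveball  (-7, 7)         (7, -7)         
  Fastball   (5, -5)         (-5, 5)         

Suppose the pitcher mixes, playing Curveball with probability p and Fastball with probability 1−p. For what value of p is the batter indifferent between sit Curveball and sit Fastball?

The batter's indifference between sit Curveball and sit Fastball determines the pitcher's mixing probability p:
  the batter's payoff to sit Curveball: p·7 + (1−p)·(-5) = 12p - 5
  the batter's payoff to sit Fastball: p·(-7) + (1−p)·5 = -12p + 5
  12p - 5 = -12p + 5  ⇒  24p = 10  ⇒  p = 5/12.

p = 5/12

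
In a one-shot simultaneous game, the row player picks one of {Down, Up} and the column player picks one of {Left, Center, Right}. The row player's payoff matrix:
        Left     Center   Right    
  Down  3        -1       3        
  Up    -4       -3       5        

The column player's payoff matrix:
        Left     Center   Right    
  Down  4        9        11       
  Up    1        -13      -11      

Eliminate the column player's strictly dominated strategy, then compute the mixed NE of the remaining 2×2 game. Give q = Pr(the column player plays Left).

q = 2/9

The column player's strategy Center is strictly dominated by Right: 11 > 9 and -11 > -13. Eliminate Center.
In a mixed equilibrium the row player is indifferent between Down and Up; this condition fixes q.
  the row player's payoff from Down: q·3 + (1−q)·3 = 3
  the row player's payoff from Up: q·(-4) + (1−q)·5 = -9q + 5
  3 = -9q + 5  ⇒  9q = 2  ⇒  q = 2/9.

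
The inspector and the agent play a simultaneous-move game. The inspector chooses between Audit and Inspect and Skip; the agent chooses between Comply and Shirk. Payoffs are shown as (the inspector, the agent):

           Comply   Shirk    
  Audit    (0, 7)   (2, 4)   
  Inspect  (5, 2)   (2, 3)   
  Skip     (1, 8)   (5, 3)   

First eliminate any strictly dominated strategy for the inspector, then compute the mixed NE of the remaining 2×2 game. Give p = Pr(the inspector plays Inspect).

p = 5/6

The inspector's strategy Audit is strictly dominated by Skip: 1 > 0 and 5 > 2. Eliminate Audit.
For the agent to be willing to mix, the agent must be indifferent between Comply and Shirk, which pins down the inspector's mix.
  the agent's expected payoff from Comply: p·2 + (1−p)·8 = -6p + 8
  the agent's expected payoff from Shirk: p·3 + (1−p)·3 = 3
  -6p + 8 = 3  ⇒  -6p = -5  ⇒  p = 5/6.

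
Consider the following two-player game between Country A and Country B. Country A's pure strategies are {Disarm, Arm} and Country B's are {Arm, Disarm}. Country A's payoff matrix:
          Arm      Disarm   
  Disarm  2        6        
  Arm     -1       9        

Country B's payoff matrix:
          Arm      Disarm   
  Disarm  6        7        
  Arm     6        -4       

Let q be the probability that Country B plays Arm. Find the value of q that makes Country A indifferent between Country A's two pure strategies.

For Country A to be willing to mix, Country A must be indifferent between Disarm and Arm, which pins down Country B's mix.
  Country A's expected payoff from Disarm: q·2 + (1−q)·6 = -4q + 6
  Country A's expected payoff from Arm: q·(-1) + (1−q)·9 = -10q + 9
  -4q + 6 = -10q + 9  ⇒  6q = 3  ⇒  q = 1/2.

q = 1/2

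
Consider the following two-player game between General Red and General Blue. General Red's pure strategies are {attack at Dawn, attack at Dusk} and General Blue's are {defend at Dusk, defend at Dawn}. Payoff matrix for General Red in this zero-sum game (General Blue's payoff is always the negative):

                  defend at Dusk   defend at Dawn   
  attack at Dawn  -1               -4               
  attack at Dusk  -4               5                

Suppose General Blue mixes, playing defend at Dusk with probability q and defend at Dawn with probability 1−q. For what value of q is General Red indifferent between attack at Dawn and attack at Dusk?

q = 3/4

Set General Red's expected payoff from attack at Dawn equal to that from attack at Dusk:
  General Red's payoff from attack at Dawn: q·(-1) + (1−q)·(-4) = 3q - 4
  General Red's payoff from attack at Dusk: q·(-4) + (1−q)·5 = -9q + 5
  3q - 4 = -9q + 5  ⇒  12q = 9  ⇒  q = 3/4.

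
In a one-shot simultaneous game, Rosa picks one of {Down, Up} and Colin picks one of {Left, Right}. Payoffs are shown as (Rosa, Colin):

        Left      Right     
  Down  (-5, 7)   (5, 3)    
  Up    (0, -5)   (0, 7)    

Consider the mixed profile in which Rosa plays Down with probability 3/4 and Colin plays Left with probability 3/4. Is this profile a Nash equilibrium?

No

Given Colin's mix q = 3/4, Rosa's payoff from Down is -5/2 but from Up is 0. Rosa strictly prefers Up, so Rosa would not mix.
So the proposed profile is not a Nash equilibrium.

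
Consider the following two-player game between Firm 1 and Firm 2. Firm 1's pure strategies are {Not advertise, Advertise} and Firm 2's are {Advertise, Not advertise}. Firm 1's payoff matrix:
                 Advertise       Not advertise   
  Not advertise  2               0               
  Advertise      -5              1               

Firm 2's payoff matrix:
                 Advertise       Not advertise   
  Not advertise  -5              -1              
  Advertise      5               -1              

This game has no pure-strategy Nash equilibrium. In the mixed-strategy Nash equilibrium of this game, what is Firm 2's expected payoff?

-1

Firm 1's mix must leave Firm 2 indifferent between Advertise and Not advertise.
  Firm 2's expected payoff from Advertise: p·(-5) + (1−p)·5 = -10p + 5
  Firm 2's expected payoff from Not advertise: p·(-1) + (1−p)·(-1) = -1
  -10p + 5 = -1  ⇒  -10p = -6  ⇒  p = 3/5.
At equilibrium Firm 2 is indifferent across columns, so Firm 2's payoff equals the payoff from Advertise: (3/5)·(-5) + (2/5)·5 = -1.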